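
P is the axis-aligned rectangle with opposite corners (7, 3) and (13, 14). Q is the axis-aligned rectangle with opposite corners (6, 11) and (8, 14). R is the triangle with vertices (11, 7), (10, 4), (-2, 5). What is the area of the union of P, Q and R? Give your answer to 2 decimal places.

By inclusion–exclusion:
Individual areas: |P| = 66, |Q| = 6, |R| = 18.5.
|P∩Q|: x∈[7,8], y∈[11,14] → 1·3 = 3.
|P∩R| = 8.8942.
|Q∩R| = 0.
|P∩Q∩R| = 0.
|P ∪ Q ∪ R| = 90.5 − 11.8942 + 0 = 78.61.

78.61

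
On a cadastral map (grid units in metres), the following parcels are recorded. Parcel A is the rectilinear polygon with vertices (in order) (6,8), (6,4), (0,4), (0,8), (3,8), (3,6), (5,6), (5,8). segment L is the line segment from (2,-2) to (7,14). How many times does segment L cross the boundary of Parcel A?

The segment meets the boundary at (5,7.6), (5.125,8), (4.5,6), (3.875,4).

4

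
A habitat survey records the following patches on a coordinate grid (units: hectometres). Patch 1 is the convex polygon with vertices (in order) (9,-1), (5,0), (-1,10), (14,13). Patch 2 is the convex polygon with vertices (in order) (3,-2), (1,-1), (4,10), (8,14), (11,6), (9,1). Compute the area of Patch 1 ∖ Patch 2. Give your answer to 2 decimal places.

42.36

|Patch 1| = 114.5, |Patch 1∩Patch 2| = 72.1412.
|Patch 1 ∖ Patch 2| = |Patch 1| − |Patch 1∩Patch 2| = 114.5 − 72.1412 = 42.36.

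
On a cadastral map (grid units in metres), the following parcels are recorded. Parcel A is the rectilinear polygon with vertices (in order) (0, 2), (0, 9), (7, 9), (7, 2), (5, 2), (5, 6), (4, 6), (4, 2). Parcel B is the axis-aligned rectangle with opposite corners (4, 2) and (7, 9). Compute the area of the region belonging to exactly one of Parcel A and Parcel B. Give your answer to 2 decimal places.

|Parcel A| = 45, |Parcel B| = 21, |Parcel A∩Parcel B| = 17.
|Parcel A △ Parcel B| = |Parcel A| + |Parcel B| − 2·|Parcel A∩Parcel B| = 45 + 21 − 34 = 32.00.

32.00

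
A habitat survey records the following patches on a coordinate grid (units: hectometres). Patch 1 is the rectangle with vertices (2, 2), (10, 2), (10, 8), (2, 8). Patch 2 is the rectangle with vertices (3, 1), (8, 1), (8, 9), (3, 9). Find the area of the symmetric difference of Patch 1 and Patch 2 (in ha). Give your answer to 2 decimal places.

28.00

|Patch 1∩Patch 2|: x∈[3,8], y∈[2,8] → 5·6 = 30.
|Patch 1 △ Patch 2| = |Patch 1| + |Patch 2| − 2·|Patch 1∩Patch 2| = 48 + 40 − 60 = 28.00.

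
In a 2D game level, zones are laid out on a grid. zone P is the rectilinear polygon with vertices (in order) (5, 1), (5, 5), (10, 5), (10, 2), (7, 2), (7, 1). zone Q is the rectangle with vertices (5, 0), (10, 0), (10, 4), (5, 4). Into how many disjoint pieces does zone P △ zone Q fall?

zone P △ zone Q splits into 2 disjoint pieces (area 5, area 8).

2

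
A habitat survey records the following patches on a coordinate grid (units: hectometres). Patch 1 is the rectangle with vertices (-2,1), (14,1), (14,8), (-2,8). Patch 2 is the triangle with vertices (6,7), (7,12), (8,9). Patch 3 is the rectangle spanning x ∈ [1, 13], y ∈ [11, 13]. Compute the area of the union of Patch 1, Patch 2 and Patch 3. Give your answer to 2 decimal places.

139.33

By inclusion–exclusion:
Individual areas: |Patch 1| = 112, |Patch 2| = 4, |Patch 3| = 24.
|Patch 1∩Patch 2| = 0.4.
|Patch 1∩Patch 3| = 0 (no overlap).
|Patch 2∩Patch 3| = 0.2667.
|Patch 1∩Patch 2∩Patch 3| = 0.
|Patch 1 ∪ Patch 2 ∪ Patch 3| = 140 − 0.6667 + 0 = 139.33.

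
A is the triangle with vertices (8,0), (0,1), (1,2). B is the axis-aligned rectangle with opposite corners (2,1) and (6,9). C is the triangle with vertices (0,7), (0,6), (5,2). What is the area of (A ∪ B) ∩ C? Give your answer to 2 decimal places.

0.90

The region (A ∪ B) ∩ C is the polygon with vertices (2,5), (5,2), (2,4.4).
By the shoelace formula its area is 0.90.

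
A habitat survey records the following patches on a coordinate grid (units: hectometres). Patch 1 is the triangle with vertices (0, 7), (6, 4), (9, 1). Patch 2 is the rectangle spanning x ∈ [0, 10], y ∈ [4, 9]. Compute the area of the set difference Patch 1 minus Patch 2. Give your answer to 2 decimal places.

|Patch 1| = 4.5, |Patch 1∩Patch 2| = 2.25.
|Patch 1 ∖ Patch 2| = |Patch 1| − |Patch 1∩Patch 2| = 4.5 − 2.25 = 2.25.

2.25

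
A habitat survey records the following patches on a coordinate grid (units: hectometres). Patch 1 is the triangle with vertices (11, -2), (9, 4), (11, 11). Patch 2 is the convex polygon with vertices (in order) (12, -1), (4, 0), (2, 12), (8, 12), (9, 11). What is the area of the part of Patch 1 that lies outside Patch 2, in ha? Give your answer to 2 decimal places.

4.49

|Patch 1| = 13, |Patch 1∩Patch 2| = 8.5132.
|Patch 1 ∖ Patch 2| = |Patch 1| − |Patch 1∩Patch 2| = 13 − 8.5132 = 4.49.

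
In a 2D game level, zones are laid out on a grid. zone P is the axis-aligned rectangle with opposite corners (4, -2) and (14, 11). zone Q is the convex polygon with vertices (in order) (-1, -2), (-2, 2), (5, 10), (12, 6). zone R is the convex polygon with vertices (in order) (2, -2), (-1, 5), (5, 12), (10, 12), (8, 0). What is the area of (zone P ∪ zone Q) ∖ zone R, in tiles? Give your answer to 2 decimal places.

83.65

|zone P ∪ zone Q| = 164.8791.
|(zone P ∪ zone Q) ∩ zone R| = 81.2332.
|(zone P ∪ zone Q) ∖ zone R| = 164.8791 − 81.2332 = 83.65.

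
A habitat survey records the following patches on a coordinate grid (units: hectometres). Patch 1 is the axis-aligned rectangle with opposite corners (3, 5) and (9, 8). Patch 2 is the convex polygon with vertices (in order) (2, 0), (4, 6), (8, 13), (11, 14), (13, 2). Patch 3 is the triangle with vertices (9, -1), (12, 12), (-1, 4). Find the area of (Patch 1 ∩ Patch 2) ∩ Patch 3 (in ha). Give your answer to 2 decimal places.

The region (Patch 1 ∩ Patch 2) ∩ Patch 3 is the polygon with vertices (9,5), (3.667,5), (4,6), (4.949,7.661), (5.5,8), (9,8).
By the shoelace formula its area is 13.96.

13.96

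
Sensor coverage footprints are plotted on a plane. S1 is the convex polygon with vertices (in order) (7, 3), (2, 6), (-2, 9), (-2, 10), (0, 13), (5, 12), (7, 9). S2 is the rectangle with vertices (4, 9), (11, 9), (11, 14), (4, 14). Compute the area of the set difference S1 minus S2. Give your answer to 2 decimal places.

47.90

|S1| = 54, |S1∩S2| = 6.1.
|S1 ∖ S2| = |S1| − |S1∩S2| = 54 − 6.1 = 47.90.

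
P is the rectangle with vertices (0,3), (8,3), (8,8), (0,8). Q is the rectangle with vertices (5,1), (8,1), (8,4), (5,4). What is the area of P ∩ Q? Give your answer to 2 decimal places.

|P∩Q|: x∈[5,8], y∈[3,4] → 3·1 = 3.

3.00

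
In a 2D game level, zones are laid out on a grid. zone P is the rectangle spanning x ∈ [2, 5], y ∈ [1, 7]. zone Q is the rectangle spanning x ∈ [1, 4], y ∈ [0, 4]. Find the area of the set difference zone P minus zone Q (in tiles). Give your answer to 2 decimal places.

12.00

|zone P∩zone Q|: x∈[2,4], y∈[1,4] → 2·3 = 6.
|zone P| = 18.
|zone P ∖ zone Q| = |zone P| − |zone P∩zone Q| = 18 − 6 = 12.00.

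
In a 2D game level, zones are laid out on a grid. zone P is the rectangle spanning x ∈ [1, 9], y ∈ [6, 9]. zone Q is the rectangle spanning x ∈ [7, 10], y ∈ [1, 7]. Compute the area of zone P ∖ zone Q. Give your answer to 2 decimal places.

|zone P∩zone Q|: x∈[7,9], y∈[6,7] → 2·1 = 2.
|zone P| = 24.
|zone P ∖ zone Q| = |zone P| − |zone P∩zone Q| = 24 − 2 = 22.00.

22.00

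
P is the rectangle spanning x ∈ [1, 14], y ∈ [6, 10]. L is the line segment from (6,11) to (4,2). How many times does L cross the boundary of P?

The segment meets the boundary at (4.889,6), (5.778,10).

2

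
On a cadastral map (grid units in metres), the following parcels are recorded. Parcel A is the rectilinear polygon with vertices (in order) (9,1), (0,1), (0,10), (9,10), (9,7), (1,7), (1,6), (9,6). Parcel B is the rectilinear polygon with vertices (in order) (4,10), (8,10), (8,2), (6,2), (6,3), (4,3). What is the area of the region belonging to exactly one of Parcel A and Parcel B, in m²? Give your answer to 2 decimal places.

|Parcel A| = 73, |Parcel B| = 30, |Parcel A∩Parcel B| = 26.
|Parcel A △ Parcel B| = |Parcel A| + |Parcel B| − 2·|Parcel A∩Parcel B| = 73 + 30 − 52 = 51.00.

51.00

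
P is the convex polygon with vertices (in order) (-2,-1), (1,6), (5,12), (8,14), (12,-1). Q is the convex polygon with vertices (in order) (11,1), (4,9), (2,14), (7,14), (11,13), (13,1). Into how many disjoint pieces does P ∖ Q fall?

2

P ∖ Q splits into 2 disjoint pieces (area 81.4354, area 0.043).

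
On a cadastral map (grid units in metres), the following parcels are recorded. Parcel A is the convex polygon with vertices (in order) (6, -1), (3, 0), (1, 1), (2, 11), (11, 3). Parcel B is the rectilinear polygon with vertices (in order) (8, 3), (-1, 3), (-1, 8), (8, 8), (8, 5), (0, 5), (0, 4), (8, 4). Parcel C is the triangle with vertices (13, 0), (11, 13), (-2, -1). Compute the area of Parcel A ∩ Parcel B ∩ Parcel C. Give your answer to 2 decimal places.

12.10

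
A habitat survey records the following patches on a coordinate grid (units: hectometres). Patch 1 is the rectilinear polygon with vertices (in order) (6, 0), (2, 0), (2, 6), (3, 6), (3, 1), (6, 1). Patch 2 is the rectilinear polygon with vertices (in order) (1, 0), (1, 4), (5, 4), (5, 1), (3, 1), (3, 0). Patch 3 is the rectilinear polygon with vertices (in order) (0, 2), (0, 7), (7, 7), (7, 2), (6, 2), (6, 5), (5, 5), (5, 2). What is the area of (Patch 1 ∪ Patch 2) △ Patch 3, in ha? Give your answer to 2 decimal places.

|Patch 1 ∪ Patch 2| = 19.
|(Patch 1 ∪ Patch 2) ∩ Patch 3| = 10.
|(Patch 1 ∪ Patch 2) △ Patch 3| = 19 + 32 − 20 = 31.00.

31.00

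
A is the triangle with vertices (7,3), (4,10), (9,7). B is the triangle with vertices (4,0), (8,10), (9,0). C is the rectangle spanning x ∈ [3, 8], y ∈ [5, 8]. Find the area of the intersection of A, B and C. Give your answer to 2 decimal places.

The intersection is the polygon with vertices (7.2,8), (7.333,8), (8,7.6), (8,5), (8,5), (6.143,5), (6.069,5.172).
By the shoelace formula its area is 4.05.

4.05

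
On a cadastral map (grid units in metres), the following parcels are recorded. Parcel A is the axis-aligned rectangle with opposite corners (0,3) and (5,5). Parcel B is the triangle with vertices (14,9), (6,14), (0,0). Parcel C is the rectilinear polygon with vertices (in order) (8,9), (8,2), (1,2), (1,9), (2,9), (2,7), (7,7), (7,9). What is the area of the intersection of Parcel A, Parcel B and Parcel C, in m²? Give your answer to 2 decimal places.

The intersection is the polygon with vertices (5,3.214), (4.667,3), (1.286,3), (2.143,5), (5,5).
By the shoelace formula its area is 6.54.

6.54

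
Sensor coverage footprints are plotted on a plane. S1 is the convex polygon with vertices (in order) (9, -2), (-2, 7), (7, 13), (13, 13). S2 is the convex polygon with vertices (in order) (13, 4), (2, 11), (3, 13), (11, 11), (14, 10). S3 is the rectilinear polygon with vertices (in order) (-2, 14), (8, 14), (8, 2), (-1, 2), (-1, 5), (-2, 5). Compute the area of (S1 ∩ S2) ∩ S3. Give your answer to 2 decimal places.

The region (S1 ∩ S2) ∩ S3 is the polygon with vertices (8,11.75), (8,7.182), (3.023,10.349), (5.909,12.273).
By the shoelace formula its area is 14.13.

14.13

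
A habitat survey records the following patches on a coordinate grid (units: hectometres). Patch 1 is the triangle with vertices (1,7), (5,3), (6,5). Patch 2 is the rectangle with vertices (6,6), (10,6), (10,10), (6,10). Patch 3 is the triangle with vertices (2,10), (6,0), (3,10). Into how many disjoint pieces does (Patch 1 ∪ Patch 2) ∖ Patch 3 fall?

(Patch 1 ∪ Patch 2) ∖ Patch 3 splits into 3 disjoint pieces (area 1.9176, area 2.881, area 16).

3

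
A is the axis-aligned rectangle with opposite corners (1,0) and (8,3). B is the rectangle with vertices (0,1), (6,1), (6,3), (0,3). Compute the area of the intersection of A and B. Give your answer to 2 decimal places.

|A∩B|: x∈[1,6], y∈[1,3] → 5·2 = 10.

10.00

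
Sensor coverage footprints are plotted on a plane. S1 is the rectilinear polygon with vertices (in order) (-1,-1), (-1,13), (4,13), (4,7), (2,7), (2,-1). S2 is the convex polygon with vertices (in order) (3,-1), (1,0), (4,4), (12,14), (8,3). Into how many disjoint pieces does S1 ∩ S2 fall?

S1 ∩ S2 is a single connected region.

1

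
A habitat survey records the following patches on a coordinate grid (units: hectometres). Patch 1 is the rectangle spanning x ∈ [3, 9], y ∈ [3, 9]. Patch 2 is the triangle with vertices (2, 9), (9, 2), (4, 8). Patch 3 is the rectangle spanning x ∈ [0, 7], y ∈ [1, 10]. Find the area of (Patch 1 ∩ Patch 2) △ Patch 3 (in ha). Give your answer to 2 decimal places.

60.47

|Patch 1 ∩ Patch 2| = 3.1667.
|(Patch 1 ∩ Patch 2) ∩ Patch 3| = 2.85.
|(Patch 1 ∩ Patch 2) △ Patch 3| = 3.1667 + 63 − 5.7 = 60.47.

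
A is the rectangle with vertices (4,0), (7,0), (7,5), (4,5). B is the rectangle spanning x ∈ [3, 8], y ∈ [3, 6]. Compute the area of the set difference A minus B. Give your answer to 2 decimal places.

|A∩B|: x∈[4,7], y∈[3,5] → 3·2 = 6.
|A| = 15.
|A ∖ B| = |A| − |A∩B| = 15 − 6 = 9.00.

9.00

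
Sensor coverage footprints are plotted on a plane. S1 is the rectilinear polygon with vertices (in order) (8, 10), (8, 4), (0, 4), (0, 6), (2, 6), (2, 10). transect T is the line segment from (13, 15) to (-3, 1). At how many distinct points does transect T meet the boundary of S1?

The segment meets the boundary at (0.429,4), (7.286,10).

2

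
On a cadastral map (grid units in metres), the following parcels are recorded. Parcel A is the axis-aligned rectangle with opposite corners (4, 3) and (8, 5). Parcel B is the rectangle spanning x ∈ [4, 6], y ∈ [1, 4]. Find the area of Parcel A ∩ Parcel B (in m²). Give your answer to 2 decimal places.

|Parcel A∩Parcel B|: x∈[4,6], y∈[3,4] → 2·1 = 2.

2.00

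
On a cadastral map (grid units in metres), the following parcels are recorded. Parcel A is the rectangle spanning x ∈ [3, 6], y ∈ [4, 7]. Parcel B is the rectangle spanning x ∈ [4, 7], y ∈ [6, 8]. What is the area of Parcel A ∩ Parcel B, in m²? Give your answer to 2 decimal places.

2.00

|Parcel A∩Parcel B|: x∈[4,6], y∈[6,7] → 2·1 = 2.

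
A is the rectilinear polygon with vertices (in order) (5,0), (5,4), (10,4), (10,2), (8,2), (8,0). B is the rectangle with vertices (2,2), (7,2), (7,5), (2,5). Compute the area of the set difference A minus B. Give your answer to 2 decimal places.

12.00

|A| = 16, |A∩B| = 4.
|A ∖ B| = |A| − |A∩B| = 16 − 4 = 12.00.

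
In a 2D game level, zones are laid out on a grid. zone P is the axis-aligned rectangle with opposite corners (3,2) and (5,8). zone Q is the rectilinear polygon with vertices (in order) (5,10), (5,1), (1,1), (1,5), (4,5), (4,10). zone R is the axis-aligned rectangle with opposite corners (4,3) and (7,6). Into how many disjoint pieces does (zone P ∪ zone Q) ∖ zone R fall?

1

(zone P ∪ zone Q) ∖ zone R is a single connected region.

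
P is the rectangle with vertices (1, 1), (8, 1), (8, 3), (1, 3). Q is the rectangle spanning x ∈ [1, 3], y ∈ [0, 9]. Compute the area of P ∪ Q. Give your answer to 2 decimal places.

By inclusion–exclusion:
Individual areas: |P| = 14, |Q| = 18.
|P∩Q|: x∈[1,3], y∈[1,3] → 2·2 = 4.
|P ∪ Q| = 32 − 4 = 28.00.

28.00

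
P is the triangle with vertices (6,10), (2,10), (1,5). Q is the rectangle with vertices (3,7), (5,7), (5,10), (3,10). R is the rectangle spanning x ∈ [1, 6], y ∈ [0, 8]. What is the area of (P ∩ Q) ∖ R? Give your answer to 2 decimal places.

3.50

|P ∩ Q| = 4.
|(P ∩ Q) ∩ R| = 0.5.
|(P ∩ Q) ∖ R| = 4 − 0.5 = 3.50.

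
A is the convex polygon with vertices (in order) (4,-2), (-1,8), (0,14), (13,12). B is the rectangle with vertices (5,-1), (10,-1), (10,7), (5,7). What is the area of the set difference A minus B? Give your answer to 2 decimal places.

102.19

|A| = 120, |A∩B| = 17.8135.
|A ∖ B| = |A| − |A∩B| = 120 − 17.8135 = 102.19.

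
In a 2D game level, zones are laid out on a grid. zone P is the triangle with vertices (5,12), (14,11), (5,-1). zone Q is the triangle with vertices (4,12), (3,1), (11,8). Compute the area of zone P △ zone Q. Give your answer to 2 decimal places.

46.93

|zone P| = 58.5, |zone Q| = 40.5, |zone P∩zone Q| = 26.0357.
|zone P △ zone Q| = |zone P| + |zone Q| − 2·|zone P∩zone Q| = 58.5 + 40.5 − 52.0714 = 46.93.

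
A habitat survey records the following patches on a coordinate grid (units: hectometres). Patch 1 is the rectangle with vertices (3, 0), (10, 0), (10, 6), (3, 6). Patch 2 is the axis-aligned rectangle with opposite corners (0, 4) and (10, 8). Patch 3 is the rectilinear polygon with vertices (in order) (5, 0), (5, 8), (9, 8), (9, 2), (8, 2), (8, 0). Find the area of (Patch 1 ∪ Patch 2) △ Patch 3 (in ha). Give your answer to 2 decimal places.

38.00

|Patch 1 ∪ Patch 2| = 68.
|(Patch 1 ∪ Patch 2) ∩ Patch 3| = 30.
|(Patch 1 ∪ Patch 2) △ Patch 3| = 68 + 30 − 60 = 38.00.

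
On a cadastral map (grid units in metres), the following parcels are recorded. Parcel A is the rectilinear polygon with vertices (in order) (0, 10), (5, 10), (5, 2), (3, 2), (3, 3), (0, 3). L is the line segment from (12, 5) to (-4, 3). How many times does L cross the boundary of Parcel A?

The segment meets the boundary at (0,3.5), (5,4.125).

2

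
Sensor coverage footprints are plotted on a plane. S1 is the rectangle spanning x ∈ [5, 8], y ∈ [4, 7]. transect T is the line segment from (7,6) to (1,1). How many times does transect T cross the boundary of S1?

The segment meets the boundary at (5,4.333).

1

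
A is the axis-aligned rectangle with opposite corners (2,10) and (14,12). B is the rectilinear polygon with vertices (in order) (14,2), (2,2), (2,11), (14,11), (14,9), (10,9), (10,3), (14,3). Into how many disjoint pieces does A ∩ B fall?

A ∩ B is a single connected region.

1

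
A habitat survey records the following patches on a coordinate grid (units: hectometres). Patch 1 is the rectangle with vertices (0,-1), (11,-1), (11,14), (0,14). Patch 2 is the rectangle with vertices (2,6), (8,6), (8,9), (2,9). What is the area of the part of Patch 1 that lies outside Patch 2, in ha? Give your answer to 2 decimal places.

|Patch 1∩Patch 2|: x∈[2,8], y∈[6,9] → 6·3 = 18.
|Patch 1| = 165.
|Patch 1 ∖ Patch 2| = |Patch 1| − |Patch 1∩Patch 2| = 165 − 18 = 147.00.

147.00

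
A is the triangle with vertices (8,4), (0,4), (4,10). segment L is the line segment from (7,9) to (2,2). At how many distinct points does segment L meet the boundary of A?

The segment meets the boundary at (3.429,4), (5.793,7.31).

2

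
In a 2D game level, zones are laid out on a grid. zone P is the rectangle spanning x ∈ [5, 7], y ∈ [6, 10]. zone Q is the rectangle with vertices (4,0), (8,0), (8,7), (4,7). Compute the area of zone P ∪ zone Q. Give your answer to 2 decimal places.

34.00

By inclusion–exclusion:
Individual areas: |zone P| = 8, |zone Q| = 28.
|zone P∩zone Q|: x∈[5,7], y∈[6,7] → 2·1 = 2.
|zone P ∪ zone Q| = 36 − 2 = 34.00.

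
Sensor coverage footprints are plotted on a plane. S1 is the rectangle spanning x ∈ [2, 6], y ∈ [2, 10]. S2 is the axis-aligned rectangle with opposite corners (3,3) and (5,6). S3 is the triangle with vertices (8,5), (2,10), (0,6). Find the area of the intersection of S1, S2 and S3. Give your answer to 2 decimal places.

The intersection is the polygon with vertices (3,6), (5,6), (5,5.375), (3,5.625).
By the shoelace formula its area is 1.00.

1.00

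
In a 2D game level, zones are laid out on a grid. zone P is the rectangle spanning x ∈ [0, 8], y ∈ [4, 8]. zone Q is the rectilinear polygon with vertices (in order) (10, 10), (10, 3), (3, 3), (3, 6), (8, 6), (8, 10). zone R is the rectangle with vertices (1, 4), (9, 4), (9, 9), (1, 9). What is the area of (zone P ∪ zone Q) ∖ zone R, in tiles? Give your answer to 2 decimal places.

18.00

|zone P ∪ zone Q| = 51.
|(zone P ∪ zone Q) ∩ zone R| = 33.
|(zone P ∪ zone Q) ∖ zone R| = 51 − 33 = 18.00.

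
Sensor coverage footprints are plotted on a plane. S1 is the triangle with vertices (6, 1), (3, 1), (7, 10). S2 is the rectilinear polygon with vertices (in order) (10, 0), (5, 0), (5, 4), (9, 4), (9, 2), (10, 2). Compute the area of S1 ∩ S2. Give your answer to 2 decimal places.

The intersection is the polygon with vertices (5,1), (5,4), (6.333,4), (6,1).
By the shoelace formula its area is 3.50.

3.50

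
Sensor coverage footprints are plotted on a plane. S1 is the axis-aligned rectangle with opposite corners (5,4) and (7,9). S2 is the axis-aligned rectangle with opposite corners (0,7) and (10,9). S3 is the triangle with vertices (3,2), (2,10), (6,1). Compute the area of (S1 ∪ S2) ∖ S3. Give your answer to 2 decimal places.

24.72

|S1 ∪ S2| = 26.
|(S1 ∪ S2) ∩ S3| = 1.2778.
|(S1 ∪ S2) ∖ S3| = 26 − 1.2778 = 24.72.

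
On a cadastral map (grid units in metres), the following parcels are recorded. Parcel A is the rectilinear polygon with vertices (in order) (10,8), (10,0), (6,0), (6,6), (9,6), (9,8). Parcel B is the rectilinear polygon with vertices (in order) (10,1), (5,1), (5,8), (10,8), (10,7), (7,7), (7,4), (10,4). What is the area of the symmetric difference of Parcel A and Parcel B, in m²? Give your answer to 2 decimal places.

|Parcel A| = 26, |Parcel B| = 26, |Parcel A∩Parcel B| = 15.
|Parcel A △ Parcel B| = |Parcel A| + |Parcel B| − 2·|Parcel A∩Parcel B| = 26 + 26 − 30 = 22.00.

22.00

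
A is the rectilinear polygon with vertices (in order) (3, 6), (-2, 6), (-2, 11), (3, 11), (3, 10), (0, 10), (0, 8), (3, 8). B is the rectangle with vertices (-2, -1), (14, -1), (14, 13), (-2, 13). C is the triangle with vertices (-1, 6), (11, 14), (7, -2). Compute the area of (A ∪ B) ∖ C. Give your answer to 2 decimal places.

|A ∪ B| = 224.
|(A ∪ B) ∩ C| = 78.75.
|(A ∪ B) ∖ C| = 224 − 78.75 = 145.25.

145.25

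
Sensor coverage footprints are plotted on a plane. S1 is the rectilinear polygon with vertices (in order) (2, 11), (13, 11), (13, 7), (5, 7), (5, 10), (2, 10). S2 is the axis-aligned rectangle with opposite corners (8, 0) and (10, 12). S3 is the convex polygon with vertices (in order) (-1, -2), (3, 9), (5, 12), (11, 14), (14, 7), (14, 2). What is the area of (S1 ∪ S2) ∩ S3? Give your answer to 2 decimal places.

|S1 ∪ S2| = 51.
|(S1 ∪ S2) ∩ S3| = 47.07.

47.07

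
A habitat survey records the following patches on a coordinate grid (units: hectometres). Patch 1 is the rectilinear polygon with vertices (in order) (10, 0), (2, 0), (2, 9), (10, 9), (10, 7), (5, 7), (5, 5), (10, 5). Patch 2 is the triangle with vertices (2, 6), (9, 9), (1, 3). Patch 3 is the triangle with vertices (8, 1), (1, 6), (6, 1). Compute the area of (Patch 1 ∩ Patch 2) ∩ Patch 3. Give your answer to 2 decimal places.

The region (Patch 1 ∩ Patch 2) ∩ Patch 3 is the polygon with vertices (2.714,4.286), (2,5), (2,5.286), (3.049,4.537).
By the shoelace formula its area is 0.36.

0.36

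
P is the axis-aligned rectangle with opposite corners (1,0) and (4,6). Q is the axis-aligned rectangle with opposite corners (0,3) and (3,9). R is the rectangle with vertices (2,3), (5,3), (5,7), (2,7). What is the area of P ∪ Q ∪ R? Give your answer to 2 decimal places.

By inclusion–exclusion:
Individual areas: |P| = 18, |Q| = 18, |R| = 12.
|P∩Q|: x∈[1,3], y∈[3,6] → 2·3 = 6.
|P∩R|: x∈[2,4], y∈[3,6] → 2·3 = 6.
|Q∩R|: x∈[2,3], y∈[3,7] → 1·4 = 4.
|P∩Q∩R| = 3.
|P ∪ Q ∪ R| = 48 − 16 + 3 = 35.00.

35.00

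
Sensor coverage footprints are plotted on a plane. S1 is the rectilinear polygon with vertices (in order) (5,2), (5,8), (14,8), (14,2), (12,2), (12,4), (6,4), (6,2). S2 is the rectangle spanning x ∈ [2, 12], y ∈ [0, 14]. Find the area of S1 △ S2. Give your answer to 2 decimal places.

122.00

|S1| = 42, |S2| = 140, |S1∩S2| = 30.
|S1 △ S2| = |S1| + |S2| − 2·|S1∩S2| = 42 + 140 − 60 = 122.00.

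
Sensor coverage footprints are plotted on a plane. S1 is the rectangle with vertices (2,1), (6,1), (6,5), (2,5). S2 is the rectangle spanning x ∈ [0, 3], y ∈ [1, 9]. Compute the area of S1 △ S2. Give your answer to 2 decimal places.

32.00

|S1∩S2|: x∈[2,3], y∈[1,5] → 1·4 = 4.
|S1 △ S2| = |S1| + |S2| − 2·|S1∩S2| = 16 + 24 − 8 = 32.00.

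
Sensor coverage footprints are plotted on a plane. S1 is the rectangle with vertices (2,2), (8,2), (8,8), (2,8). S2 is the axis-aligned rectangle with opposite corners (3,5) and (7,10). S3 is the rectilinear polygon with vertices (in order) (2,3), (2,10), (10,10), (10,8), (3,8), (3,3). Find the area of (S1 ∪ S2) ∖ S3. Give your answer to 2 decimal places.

|S1 ∪ S2| = 44.
|(S1 ∪ S2) ∩ S3| = 13.
|(S1 ∪ S2) ∖ S3| = 44 − 13 = 31.00.

31.00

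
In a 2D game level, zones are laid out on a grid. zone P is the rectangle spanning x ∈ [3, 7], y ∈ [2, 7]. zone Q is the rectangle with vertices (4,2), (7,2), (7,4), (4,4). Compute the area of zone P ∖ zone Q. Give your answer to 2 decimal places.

|zone P∩zone Q|: x∈[4,7], y∈[2,4] → 3·2 = 6.
|zone P| = 20.
|zone P ∖ zone Q| = |zone P| − |zone P∩zone Q| = 20 − 6 = 14.00.

14.00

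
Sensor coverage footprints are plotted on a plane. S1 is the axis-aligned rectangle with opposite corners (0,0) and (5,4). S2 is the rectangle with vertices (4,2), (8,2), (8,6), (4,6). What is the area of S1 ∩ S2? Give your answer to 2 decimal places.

2.00

|S1∩S2|: x∈[4,5], y∈[2,4] → 1·2 = 2.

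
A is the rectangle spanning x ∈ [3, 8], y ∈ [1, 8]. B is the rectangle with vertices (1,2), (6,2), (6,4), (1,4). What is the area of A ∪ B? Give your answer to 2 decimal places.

By inclusion–exclusion:
Individual areas: |A| = 35, |B| = 10.
|A∩B|: x∈[3,6], y∈[2,4] → 3·2 = 6.
|A ∪ B| = 45 − 6 = 39.00.

39.00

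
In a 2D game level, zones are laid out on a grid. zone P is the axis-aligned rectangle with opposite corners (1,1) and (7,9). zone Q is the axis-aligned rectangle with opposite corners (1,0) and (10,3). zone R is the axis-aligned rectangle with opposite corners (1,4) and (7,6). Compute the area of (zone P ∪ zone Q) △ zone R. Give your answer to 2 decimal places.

51.00

|zone P ∪ zone Q| = 63.
|(zone P ∪ zone Q) ∩ zone R| = 12.
|(zone P ∪ zone Q) △ zone R| = 63 + 12 − 24 = 51.00.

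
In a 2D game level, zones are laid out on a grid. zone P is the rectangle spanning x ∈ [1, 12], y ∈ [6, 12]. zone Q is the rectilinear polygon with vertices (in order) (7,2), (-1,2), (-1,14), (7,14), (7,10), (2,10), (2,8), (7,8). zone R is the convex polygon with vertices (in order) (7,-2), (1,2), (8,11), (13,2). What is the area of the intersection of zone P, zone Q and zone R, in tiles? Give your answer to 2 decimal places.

The intersection is the polygon with vertices (7,8), (7,6), (4.111,6), (5.667,8).
By the shoelace formula its area is 4.22.

4.22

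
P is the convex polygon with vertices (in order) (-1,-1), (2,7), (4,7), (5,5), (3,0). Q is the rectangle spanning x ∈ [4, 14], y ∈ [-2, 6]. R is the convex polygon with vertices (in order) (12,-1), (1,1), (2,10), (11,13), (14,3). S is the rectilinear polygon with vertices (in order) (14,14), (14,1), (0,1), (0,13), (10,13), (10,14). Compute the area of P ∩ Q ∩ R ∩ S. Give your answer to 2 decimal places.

The intersection is the polygon with vertices (4,6), (4.5,6), (5,5), (4,2.5).
By the shoelace formula its area is 2.00.

2.00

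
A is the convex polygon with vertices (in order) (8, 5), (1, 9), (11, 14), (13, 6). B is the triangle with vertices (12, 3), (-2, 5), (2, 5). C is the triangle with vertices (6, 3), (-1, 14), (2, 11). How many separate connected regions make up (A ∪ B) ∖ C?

4

(A ∪ B) ∖ C splits into 4 disjoint pieces (area 0.892, area 56.1, area 2.7036, area 1.2308).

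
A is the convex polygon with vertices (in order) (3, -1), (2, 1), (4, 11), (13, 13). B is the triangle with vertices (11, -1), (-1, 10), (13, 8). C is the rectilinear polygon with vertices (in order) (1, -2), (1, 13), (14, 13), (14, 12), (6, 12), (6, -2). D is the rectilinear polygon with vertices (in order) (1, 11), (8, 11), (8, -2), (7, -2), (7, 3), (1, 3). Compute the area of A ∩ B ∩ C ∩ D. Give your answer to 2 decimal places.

11.63

The intersection is the polygon with vertices (6,3.583), (3.056,6.282), (3.667,9.333), (6,9).
By the shoelace formula its area is 11.63.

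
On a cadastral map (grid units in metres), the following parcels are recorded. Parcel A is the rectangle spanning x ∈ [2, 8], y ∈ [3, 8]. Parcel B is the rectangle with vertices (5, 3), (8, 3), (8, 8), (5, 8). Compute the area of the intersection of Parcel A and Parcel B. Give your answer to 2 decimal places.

15.00

|Parcel A∩Parcel B|: x∈[5,8], y∈[3,8] → 3·5 = 15.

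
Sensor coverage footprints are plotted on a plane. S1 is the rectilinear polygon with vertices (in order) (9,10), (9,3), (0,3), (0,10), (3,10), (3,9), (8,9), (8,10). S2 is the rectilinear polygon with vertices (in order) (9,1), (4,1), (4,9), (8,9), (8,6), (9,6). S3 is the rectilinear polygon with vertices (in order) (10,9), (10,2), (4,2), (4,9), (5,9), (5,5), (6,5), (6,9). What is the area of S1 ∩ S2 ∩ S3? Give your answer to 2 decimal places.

23.00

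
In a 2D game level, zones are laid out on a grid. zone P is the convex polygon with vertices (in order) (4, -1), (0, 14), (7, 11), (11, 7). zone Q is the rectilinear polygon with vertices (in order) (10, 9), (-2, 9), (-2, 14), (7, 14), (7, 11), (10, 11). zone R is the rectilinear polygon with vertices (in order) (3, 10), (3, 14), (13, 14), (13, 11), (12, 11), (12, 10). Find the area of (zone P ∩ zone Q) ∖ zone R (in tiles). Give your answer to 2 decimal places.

15.24

|zone P ∩ zone Q| = 23.1667.
|(zone P ∩ zone Q) ∩ zone R| = 7.9286.
|(zone P ∩ zone Q) ∖ zone R| = 23.1667 − 7.9286 = 15.24.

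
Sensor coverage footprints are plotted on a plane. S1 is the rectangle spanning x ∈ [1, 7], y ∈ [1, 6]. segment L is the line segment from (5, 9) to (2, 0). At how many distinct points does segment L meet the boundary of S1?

2

The segment meets the boundary at (2.333,1), (4,6).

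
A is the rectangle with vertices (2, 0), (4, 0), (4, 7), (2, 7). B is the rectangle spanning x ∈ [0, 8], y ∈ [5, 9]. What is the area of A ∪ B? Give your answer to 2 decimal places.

42.00

By inclusion–exclusion:
Individual areas: |A| = 14, |B| = 32.
|A∩B|: x∈[2,4], y∈[5,7] → 2·2 = 4.
|A ∪ B| = 46 − 4 = 42.00.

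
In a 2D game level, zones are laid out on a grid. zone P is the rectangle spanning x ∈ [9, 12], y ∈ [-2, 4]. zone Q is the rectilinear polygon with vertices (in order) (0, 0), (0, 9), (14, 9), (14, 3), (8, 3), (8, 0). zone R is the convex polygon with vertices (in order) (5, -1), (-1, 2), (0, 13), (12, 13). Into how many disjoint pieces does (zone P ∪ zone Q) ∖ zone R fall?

(zone P ∪ zone Q) ∖ zone R splits into 2 disjoint pieces (area 53.25, area 2.25).

2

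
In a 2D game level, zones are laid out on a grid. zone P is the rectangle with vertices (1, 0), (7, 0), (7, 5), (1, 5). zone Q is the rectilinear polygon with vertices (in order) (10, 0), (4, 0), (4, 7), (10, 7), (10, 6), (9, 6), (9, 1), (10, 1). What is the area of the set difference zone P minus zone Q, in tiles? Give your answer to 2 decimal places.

|zone P| = 30, |zone P∩zone Q| = 15.
|zone P ∖ zone Q| = |zone P| − |zone P∩zone Q| = 30 − 15 = 15.00.

15.00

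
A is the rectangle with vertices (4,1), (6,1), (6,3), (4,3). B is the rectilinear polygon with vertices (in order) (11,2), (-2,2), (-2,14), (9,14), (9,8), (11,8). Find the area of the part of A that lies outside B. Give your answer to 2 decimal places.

2.00

|A| = 4, |A∩B| = 2.
|A ∖ B| = |A| − |A∩B| = 4 − 2 = 2.00.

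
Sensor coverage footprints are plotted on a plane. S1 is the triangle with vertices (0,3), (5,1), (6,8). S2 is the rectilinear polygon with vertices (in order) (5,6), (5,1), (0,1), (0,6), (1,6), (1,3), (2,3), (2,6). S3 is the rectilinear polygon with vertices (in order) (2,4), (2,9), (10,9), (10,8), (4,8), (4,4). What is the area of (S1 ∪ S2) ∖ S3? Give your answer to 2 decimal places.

|S1 ∪ S2| = 27.15.
|(S1 ∪ S2) ∩ S3| = 4.0667.
|(S1 ∪ S2) ∖ S3| = 27.15 − 4.0667 = 23.08.

23.08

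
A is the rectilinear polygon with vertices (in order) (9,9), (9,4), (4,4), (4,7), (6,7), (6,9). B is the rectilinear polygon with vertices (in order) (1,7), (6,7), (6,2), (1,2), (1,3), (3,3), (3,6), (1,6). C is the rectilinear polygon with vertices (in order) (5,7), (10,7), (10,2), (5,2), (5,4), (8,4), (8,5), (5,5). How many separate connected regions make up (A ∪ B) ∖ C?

2

(A ∪ B) ∖ C splits into 2 disjoint pieces (area 17, area 6).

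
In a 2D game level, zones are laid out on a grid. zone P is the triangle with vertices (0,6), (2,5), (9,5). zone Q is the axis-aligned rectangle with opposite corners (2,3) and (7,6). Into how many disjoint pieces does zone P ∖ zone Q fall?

2

zone P ∖ zone Q splits into 2 disjoint pieces (area 0.7778, area 0.2222).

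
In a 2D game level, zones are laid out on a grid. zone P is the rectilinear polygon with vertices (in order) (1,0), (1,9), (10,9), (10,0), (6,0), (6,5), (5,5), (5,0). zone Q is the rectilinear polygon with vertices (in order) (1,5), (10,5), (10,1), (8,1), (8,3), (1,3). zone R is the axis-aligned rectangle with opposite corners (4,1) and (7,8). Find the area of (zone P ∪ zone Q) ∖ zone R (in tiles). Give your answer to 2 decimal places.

59.00

|zone P ∪ zone Q| = 78.
|(zone P ∪ zone Q) ∩ zone R| = 19.
|(zone P ∪ zone Q) ∖ zone R| = 78 − 19 = 59.00.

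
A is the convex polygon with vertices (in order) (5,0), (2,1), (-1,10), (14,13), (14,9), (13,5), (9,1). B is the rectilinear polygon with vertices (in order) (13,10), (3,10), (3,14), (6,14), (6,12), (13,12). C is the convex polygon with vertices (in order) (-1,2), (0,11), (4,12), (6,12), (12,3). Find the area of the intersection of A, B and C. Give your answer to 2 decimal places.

The intersection is the polygon with vertices (3,10), (3,10.8), (6.353,11.471), (7.333,10).
By the shoelace formula its area is 4.53.

4.53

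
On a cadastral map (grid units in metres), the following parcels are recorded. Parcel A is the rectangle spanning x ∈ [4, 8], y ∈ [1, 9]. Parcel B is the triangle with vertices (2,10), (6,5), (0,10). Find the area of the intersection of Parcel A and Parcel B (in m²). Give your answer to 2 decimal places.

0.83

The intersection is the polygon with vertices (4,7.5), (6,5), (4,6.667).
By the shoelace formula its area is 0.83.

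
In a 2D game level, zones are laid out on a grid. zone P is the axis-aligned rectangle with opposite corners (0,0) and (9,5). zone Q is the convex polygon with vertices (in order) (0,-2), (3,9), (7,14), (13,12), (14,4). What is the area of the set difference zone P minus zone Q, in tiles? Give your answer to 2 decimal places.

|zone P| = 45, |zone P∩zone Q| = 34.8398.
|zone P ∖ zone Q| = |zone P| − |zone P∩zone Q| = 45 − 34.8398 = 10.16.

10.16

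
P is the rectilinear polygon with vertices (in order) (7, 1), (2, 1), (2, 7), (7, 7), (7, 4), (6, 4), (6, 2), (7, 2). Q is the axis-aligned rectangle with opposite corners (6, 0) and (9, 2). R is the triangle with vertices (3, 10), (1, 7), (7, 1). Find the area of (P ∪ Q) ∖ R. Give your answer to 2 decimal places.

23.85

|P ∪ Q| = 33.
|(P ∪ Q) ∩ R| = 9.1528.
|(P ∪ Q) ∖ R| = 33 − 9.1528 = 23.85.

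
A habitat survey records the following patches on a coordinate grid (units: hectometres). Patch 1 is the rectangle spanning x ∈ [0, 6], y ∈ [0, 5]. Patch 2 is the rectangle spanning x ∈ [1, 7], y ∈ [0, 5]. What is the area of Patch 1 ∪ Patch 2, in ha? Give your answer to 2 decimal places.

35.00

By inclusion–exclusion:
Individual areas: |Patch 1| = 30, |Patch 2| = 30.
|Patch 1∩Patch 2|: x∈[1,6], y∈[0,5] → 5·5 = 25.
|Patch 1 ∪ Patch 2| = 60 − 25 = 35.00.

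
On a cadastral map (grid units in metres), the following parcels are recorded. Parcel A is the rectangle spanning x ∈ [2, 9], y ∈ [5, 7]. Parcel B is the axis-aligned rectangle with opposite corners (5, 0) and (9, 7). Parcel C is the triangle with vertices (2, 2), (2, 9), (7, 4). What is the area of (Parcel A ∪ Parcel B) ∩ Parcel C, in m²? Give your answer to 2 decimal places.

The region (Parcel A ∪ Parcel B) ∩ Parcel C is the polygon with vertices (5,5), (2,5), (2,7), (4,7), (7,4), (5,3.2).
By the shoelace formula its area is 8.30.

8.30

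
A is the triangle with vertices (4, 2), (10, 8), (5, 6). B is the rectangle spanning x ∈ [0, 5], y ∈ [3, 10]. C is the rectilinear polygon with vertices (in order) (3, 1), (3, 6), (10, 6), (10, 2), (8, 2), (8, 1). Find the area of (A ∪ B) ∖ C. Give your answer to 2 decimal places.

32.00

|A ∪ B| = 42.875.
|(A ∪ B) ∩ C| = 10.875.
|(A ∪ B) ∖ C| = 42.875 − 10.875 = 32.00.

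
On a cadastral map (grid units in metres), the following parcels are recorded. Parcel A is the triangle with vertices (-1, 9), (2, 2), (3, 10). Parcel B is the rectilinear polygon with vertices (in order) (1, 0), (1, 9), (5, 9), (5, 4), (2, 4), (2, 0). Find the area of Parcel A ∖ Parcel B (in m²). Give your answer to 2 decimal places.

|Parcel A| = 15.5, |Parcel A∩Parcel B| = 8.6458.
|Parcel A ∖ Parcel B| = |Parcel A| − |Parcel A∩Parcel B| = 15.5 − 8.6458 = 6.85.

6.85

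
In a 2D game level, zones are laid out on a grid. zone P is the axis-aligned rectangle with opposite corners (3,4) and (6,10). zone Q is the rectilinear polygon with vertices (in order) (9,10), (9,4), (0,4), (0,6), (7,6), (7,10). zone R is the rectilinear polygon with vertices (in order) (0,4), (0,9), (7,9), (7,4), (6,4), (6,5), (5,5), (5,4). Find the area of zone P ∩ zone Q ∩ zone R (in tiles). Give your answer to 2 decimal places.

5.00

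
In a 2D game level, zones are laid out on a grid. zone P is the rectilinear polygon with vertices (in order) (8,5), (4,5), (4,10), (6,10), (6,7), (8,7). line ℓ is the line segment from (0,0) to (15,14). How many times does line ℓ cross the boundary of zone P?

The segment meets the boundary at (7.5,7), (5.357,5).

2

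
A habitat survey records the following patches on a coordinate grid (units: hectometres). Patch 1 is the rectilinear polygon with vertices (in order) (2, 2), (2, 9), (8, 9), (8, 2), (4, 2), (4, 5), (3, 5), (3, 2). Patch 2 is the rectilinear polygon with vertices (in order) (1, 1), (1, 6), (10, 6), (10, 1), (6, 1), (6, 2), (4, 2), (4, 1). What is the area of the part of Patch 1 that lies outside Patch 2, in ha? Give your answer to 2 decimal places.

|Patch 1| = 39, |Patch 1∩Patch 2| = 21.
|Patch 1 ∖ Patch 2| = |Patch 1| − |Patch 1∩Patch 2| = 39 − 21 = 18.00.

18.00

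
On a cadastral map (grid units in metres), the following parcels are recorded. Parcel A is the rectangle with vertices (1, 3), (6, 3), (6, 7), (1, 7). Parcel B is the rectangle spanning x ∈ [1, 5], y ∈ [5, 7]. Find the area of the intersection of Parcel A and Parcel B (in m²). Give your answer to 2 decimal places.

|Parcel A∩Parcel B|: x∈[1,5], y∈[5,7] → 4·2 = 8.

8.00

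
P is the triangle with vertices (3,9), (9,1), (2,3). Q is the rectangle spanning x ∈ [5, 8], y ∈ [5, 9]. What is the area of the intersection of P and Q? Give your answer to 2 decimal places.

The intersection is the polygon with vertices (6,5), (5,5), (5,6.333).
By the shoelace formula its area is 0.67.

0.67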